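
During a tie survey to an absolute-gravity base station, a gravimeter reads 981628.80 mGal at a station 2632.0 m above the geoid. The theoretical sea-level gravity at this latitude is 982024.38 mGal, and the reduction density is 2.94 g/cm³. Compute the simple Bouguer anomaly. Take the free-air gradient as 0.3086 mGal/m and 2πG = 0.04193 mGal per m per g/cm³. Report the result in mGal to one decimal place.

92.2

Free-air correction = 0.3086 × 2632.0 = 812.24 mGal
Free-air anomaly = 981628.80 − 982024.38 + (812.24) = 416.66 mGal
Bouguer slab correction = 0.04193 × 2.94 × 2632.0 = 324.46 mGal
Simple Bouguer anomaly = 416.66 − (324.46) = 92.20 mGal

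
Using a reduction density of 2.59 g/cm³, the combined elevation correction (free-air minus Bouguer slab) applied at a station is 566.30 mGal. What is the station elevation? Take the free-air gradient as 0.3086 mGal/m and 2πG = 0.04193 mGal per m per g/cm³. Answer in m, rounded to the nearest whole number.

2831

Combined gradient = 0.3086 − 0.04193 × 2.59 = 0.2000013 mGal/m
h = 566.30 / 0.2000013 = 2831.48 m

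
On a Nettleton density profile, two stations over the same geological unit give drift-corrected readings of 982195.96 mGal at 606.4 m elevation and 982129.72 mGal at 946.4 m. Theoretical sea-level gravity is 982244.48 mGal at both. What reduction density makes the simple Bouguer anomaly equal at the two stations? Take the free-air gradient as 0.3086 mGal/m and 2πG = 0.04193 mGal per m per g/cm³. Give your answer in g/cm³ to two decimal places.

Δg_obs = 982129.72 − 982195.96 = -66.24 mGal over Δh = 946.4 − 606.4 = 340.0 m
Equal Bouguer anomalies ⇒ Δg_obs + (0.3086 − 0.04193ρ)·Δh = 0
0.3086 − 0.04193ρ = −Δg_obs/Δh = 0.19482
ρ = (0.3086 − 0.19482) / 0.04193 = 2.71 g/cm³

2.71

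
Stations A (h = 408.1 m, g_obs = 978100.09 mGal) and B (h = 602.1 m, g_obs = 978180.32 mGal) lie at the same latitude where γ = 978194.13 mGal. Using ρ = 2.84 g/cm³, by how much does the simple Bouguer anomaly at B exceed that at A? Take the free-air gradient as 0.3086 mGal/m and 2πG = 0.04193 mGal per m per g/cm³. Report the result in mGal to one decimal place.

Δg_SB(A) = 978100.09 − 978194.13 + 0.3086×408.1 − 0.04193×2.84×408.1 = -16.70 mGal
Δg_SB(B) = 978180.32 − 978194.13 + 0.3086×602.1 − 0.04193×2.84×602.1 = 100.30 mGal
Difference = 100.30 − (-16.70) = 117.00 mGal

117.0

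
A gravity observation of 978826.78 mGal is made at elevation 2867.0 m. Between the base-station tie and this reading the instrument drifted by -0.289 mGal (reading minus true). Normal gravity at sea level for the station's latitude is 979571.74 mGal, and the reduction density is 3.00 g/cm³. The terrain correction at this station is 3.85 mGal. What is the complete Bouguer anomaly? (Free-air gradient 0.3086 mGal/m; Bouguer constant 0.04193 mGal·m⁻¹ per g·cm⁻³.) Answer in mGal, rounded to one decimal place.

-216.7

Drift-corrected reading = 978826.78 − (-0.289) = 978827.069 mGal
Free-air correction = 0.3086 × 2867.0 = 884.76 mGal
Free-air anomaly = 978827.069 − 979571.74 + (884.76) = 140.089 mGal
Bouguer slab correction = 0.04193 × 3.00 × 2867.0 = 360.64 mGal
Simple Bouguer anomaly = 140.089 − (360.64) = -220.551 mGal
Complete Bouguer anomaly = -220.551 + 3.85 = -216.701 mGal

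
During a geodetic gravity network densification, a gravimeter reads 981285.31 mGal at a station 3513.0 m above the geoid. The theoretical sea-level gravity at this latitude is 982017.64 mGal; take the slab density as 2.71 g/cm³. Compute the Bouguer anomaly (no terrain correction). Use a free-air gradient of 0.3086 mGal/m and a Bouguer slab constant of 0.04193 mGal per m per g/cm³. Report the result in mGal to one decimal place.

Free-air correction = 0.3086 × 3513.0 = 1084.11 mGal
Free-air anomaly = 981285.31 − 982017.64 + (1084.11) = 351.78 mGal
Bouguer slab correction = 0.04193 × 2.71 × 3513.0 = 399.18 mGal
Simple Bouguer anomaly = 351.78 − (399.18) = -47.40 mGal

-47.4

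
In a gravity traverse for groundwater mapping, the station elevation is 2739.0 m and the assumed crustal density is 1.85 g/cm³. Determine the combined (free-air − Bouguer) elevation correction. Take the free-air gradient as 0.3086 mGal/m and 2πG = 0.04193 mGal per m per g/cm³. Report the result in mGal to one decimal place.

632.8

Combined gradient = 0.3086 − 0.04193 × 1.85 = 0.2310295 mGal/m
Combined elevation correction = 0.2310295 × 2739.0 = 632.8 mGal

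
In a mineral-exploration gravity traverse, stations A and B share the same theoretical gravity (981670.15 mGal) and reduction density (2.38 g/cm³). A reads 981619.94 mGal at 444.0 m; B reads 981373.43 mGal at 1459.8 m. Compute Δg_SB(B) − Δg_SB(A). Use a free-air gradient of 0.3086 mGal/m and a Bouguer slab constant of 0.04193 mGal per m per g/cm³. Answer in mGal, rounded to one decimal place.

-34.4

Δg_SB(A) = 981619.94 − 981670.15 + 0.3086×444.0 − 0.04193×2.38×444.0 = 42.50 mGal
Δg_SB(B) = 981373.43 − 981670.15 + 0.3086×1459.8 − 0.04193×2.38×1459.8 = 8.10 mGal
Difference = 8.10 − (42.50) = -34.40 mGal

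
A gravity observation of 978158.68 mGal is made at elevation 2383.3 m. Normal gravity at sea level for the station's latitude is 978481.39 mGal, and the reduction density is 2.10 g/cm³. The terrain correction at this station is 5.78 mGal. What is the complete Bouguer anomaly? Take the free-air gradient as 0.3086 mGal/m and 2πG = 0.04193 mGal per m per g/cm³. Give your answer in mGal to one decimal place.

208.7

Free-air correction = 0.3086 × 2383.3 = 735.49 mGal
Free-air anomaly = 978158.68 − 978481.39 + (735.49) = 412.78 mGal
Bouguer slab correction = 0.04193 × 2.10 × 2383.3 = 209.86 mGal
Simple Bouguer anomaly = 412.78 − (209.86) = 202.92 mGal
Complete Bouguer anomaly = 202.92 + 5.78 = 208.70 mGal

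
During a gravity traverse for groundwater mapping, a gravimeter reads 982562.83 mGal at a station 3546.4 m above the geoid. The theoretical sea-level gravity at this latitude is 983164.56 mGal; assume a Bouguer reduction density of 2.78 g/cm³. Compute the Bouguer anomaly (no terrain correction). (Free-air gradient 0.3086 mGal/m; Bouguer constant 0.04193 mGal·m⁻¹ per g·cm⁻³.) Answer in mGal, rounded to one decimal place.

79.3

Free-air correction = 0.3086 × 3546.4 = 1094.42 mGal
Free-air anomaly = 982562.83 − 983164.56 + (1094.42) = 492.69 mGal
Bouguer slab correction = 0.04193 × 2.78 × 3546.4 = 413.39 mGal
Simple Bouguer anomaly = 492.69 − (413.39) = 79.30 mGal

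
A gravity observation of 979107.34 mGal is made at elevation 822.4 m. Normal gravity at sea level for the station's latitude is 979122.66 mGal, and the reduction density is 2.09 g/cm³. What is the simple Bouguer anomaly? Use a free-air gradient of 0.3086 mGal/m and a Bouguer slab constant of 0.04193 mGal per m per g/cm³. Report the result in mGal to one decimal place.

166.4

Free-air correction = 0.3086 × 822.4 = 253.79 mGal
Free-air anomaly = 979107.34 − 979122.66 + (253.79) = 238.47 mGal
Bouguer slab correction = 0.04193 × 2.09 × 822.4 = 72.07 mGal
Simple Bouguer anomaly = 238.47 − (72.07) = 166.40 mGal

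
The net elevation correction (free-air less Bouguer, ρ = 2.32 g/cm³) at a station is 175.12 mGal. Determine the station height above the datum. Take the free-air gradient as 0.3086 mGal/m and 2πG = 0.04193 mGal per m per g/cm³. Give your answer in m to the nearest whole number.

829

Combined gradient = 0.3086 − 0.04193 × 2.32 = 0.2113224 mGal/m
h = 175.12 / 0.2113224 = 828.69 m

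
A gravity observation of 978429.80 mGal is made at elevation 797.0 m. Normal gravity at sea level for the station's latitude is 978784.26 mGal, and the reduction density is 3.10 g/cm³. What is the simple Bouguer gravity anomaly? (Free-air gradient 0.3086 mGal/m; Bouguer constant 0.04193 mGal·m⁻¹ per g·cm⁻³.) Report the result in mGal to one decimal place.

Free-air correction = 0.3086 × 797.0 = 245.95 mGal
Free-air anomaly = 978429.80 − 978784.26 + (245.95) = -108.51 mGal
Bouguer slab correction = 0.04193 × 3.10 × 797.0 = 103.60 mGal
Simple Bouguer anomaly = -108.51 − (103.60) = -212.11 mGal

-212.1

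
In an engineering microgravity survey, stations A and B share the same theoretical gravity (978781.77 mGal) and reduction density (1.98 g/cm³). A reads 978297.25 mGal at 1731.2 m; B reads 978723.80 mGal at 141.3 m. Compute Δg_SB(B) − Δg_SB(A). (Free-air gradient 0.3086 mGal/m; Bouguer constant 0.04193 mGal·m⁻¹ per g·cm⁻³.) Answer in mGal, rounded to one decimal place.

Δg_SB(A) = 978297.25 − 978781.77 + 0.3086×1731.2 − 0.04193×1.98×1731.2 = -94.00 mGal
Δg_SB(B) = 978723.80 − 978781.77 + 0.3086×141.3 − 0.04193×1.98×141.3 = -26.10 mGal
Difference = -26.10 − (-94.00) = 67.90 mGal

67.9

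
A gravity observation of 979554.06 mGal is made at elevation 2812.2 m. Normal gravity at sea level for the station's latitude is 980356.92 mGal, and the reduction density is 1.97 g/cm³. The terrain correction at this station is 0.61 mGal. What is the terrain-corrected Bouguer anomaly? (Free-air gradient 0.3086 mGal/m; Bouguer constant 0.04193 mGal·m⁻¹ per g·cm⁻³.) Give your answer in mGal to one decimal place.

Free-air correction = 0.3086 × 2812.2 = 867.84 mGal
Free-air anomaly = 979554.06 − 980356.92 + (867.84) = 64.98 mGal
Bouguer slab correction = 0.04193 × 1.97 × 2812.2 = 232.29 mGal
Simple Bouguer anomaly = 64.98 − (232.29) = -167.31 mGal
Complete Bouguer anomaly = -167.31 + 0.61 = -166.70 mGal

-166.7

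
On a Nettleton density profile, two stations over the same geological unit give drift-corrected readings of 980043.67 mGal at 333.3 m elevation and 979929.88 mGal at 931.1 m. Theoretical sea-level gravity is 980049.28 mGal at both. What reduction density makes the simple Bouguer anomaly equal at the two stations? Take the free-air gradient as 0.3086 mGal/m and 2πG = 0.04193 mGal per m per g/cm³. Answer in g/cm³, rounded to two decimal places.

2.82

Δg_obs = 979929.88 − 980043.67 = -113.79 mGal over Δh = 931.1 − 333.3 = 597.8 m
Equal Bouguer anomalies ⇒ Δg_obs + (0.3086 − 0.04193ρ)·Δh = 0
0.3086 − 0.04193ρ = −Δg_obs/Δh = 0.19035
ρ = (0.3086 − 0.19035) / 0.04193 = 2.82 g/cm³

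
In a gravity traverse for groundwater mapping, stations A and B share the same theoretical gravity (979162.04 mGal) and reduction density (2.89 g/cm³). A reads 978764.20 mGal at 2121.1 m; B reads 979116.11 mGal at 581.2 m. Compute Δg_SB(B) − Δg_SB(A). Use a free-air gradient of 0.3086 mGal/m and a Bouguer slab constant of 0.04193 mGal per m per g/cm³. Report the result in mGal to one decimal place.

Δg_SB(A) = 978764.20 − 979162.04 + 0.3086×2121.1 − 0.04193×2.89×2121.1 = -0.30 mGal
Δg_SB(B) = 979116.11 − 979162.04 + 0.3086×581.2 − 0.04193×2.89×581.2 = 63.00 mGal
Difference = 63.00 − (-0.30) = 63.30 mGal

63.3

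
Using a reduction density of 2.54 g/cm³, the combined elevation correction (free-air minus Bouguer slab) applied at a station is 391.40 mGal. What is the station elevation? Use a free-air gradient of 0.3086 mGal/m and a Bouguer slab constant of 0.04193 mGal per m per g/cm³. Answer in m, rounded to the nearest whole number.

Combined gradient = 0.3086 − 0.04193 × 2.54 = 0.2020978 mGal/m
h = 391.40 / 0.2020978 = 1936.69 m

1937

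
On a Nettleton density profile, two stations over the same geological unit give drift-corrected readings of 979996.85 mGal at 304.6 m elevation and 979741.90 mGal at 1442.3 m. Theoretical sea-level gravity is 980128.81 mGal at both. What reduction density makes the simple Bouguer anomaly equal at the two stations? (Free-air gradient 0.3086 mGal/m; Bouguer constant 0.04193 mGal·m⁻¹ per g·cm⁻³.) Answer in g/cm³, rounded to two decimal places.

Δg_obs = 979741.90 − 979996.85 = -254.95 mGal over Δh = 1442.3 − 304.6 = 1137.7 m
Equal Bouguer anomalies ⇒ Δg_obs + (0.3086 − 0.04193ρ)·Δh = 0
0.3086 − 0.04193ρ = −Δg_obs/Δh = 0.22409
ρ = (0.3086 − 0.22409) / 0.04193 = 2.02 g/cm³

2.02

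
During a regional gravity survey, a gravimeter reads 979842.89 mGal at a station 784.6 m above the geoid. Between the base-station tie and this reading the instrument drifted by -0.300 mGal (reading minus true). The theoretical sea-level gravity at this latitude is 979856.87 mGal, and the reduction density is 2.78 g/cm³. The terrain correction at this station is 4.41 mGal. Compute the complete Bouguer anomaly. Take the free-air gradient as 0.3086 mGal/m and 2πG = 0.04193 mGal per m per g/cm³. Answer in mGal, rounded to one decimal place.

Drift-corrected reading = 979842.89 − (-0.300) = 979843.190 mGal
Free-air correction = 0.3086 × 784.6 = 242.13 mGal
Free-air anomaly = 979843.190 − 979856.87 + (242.13) = 228.450 mGal
Bouguer slab correction = 0.04193 × 2.78 × 784.6 = 91.46 mGal
Simple Bouguer anomaly = 228.450 − (91.46) = 136.990 mGal
Complete Bouguer anomaly = 136.990 + 4.41 = 141.400 mGal

141.4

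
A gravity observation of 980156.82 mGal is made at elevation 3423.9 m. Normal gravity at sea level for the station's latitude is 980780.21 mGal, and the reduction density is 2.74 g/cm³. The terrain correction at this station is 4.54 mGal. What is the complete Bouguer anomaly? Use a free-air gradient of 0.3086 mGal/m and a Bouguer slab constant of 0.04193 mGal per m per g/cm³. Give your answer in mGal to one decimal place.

Free-air correction = 0.3086 × 3423.9 = 1056.62 mGal
Free-air anomaly = 980156.82 − 980780.21 + (1056.62) = 433.23 mGal
Bouguer slab correction = 0.04193 × 2.74 × 3423.9 = 393.37 mGal
Simple Bouguer anomaly = 433.23 − (393.37) = 39.86 mGal
Complete Bouguer anomaly = 39.86 + 4.54 = 44.40 mGal

44.4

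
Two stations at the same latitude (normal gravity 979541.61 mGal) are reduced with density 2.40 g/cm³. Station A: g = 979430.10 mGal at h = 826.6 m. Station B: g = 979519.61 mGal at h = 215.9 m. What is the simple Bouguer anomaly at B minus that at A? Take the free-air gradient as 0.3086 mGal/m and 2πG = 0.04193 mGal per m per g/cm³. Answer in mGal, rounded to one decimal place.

-37.5

Δg_SB(A) = 979430.10 − 979541.61 + 0.3086×826.6 − 0.04193×2.40×826.6 = 60.40 mGal
Δg_SB(B) = 979519.61 − 979541.61 + 0.3086×215.9 − 0.04193×2.40×215.9 = 22.90 mGal
Difference = 22.90 − (60.40) = -37.50 mGal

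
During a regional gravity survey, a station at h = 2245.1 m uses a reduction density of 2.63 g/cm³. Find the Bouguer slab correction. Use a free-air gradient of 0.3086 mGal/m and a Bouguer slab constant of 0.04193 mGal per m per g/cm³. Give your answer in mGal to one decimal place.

247.6

Bouguer slab correction = 0.04193 × 2.63 × 2245.1 = 247.6 mGal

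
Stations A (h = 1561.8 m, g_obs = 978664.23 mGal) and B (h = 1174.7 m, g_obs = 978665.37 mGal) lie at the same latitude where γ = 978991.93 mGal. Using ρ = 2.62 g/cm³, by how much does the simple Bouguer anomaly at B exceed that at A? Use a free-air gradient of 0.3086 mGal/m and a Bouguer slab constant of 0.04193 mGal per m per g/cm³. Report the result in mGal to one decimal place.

-75.8

Δg_SB(A) = 978664.23 − 978991.93 + 0.3086×1561.8 − 0.04193×2.62×1561.8 = -17.30 mGal
Δg_SB(B) = 978665.37 − 978991.93 + 0.3086×1174.7 − 0.04193×2.62×1174.7 = -93.10 mGal
Difference = -93.10 − (-17.30) = -75.80 mGal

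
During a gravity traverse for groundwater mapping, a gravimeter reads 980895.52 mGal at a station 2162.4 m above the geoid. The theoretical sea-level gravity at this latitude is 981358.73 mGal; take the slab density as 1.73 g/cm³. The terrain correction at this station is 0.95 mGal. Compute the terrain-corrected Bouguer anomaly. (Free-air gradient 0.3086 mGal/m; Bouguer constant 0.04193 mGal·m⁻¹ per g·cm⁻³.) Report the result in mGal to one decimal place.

48.2

Free-air correction = 0.3086 × 2162.4 = 667.32 mGal
Free-air anomaly = 980895.52 − 981358.73 + (667.32) = 204.11 mGal
Bouguer slab correction = 0.04193 × 1.73 × 2162.4 = 156.86 mGal
Simple Bouguer anomaly = 204.11 − (156.86) = 47.25 mGal
Complete Bouguer anomaly = 47.25 + 0.95 = 48.20 mGal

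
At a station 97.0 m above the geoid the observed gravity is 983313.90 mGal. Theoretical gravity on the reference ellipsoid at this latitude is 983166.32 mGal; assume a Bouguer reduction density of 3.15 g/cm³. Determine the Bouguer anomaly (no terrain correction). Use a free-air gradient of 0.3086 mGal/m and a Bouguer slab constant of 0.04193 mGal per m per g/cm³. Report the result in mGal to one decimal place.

Free-air correction = 0.3086 × 97.0 = 29.93 mGal
Free-air anomaly = 983313.90 − 983166.32 + (29.93) = 177.51 mGal
Bouguer slab correction = 0.04193 × 3.15 × 97.0 = 12.81 mGal
Simple Bouguer anomaly = 177.51 − (12.81) = 164.70 mGal

164.7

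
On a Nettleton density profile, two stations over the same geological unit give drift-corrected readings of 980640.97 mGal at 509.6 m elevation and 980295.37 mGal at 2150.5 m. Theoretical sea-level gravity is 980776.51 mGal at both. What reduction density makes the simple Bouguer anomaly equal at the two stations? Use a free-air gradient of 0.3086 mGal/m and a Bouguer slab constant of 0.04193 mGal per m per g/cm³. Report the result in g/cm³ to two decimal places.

Δg_obs = 980295.37 − 980640.97 = -345.60 mGal over Δh = 2150.5 − 509.6 = 1640.9 m
Equal Bouguer anomalies ⇒ Δg_obs + (0.3086 − 0.04193ρ)·Δh = 0
0.3086 − 0.04193ρ = −Δg_obs/Δh = 0.21062
ρ = (0.3086 − 0.21062) / 0.04193 = 2.34 g/cm³

2.34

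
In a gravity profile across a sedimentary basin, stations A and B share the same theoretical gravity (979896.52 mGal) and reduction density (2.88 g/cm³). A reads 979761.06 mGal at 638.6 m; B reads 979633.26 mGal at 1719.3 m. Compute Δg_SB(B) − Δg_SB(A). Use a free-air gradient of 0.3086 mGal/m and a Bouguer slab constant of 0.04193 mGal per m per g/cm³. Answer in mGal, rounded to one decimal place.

Δg_SB(A) = 979761.06 − 979896.52 + 0.3086×638.6 − 0.04193×2.88×638.6 = -15.50 mGal
Δg_SB(B) = 979633.26 − 979896.52 + 0.3086×1719.3 − 0.04193×2.88×1719.3 = 59.70 mGal
Difference = 59.70 − (-15.50) = 75.20 mGal

75.2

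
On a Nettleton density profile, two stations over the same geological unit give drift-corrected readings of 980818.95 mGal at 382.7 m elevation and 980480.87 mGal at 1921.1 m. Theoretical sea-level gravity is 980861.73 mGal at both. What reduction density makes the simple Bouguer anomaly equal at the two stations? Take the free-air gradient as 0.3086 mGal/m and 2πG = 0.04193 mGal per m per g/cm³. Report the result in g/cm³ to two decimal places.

Δg_obs = 980480.87 − 980818.95 = -338.08 mGal over Δh = 1921.1 − 382.7 = 1538.4 m
Equal Bouguer anomalies ⇒ Δg_obs + (0.3086 − 0.04193ρ)·Δh = 0
0.3086 − 0.04193ρ = −Δg_obs/Δh = 0.21976
ρ = (0.3086 − 0.21976) / 0.04193 = 2.12 g/cm³

2.12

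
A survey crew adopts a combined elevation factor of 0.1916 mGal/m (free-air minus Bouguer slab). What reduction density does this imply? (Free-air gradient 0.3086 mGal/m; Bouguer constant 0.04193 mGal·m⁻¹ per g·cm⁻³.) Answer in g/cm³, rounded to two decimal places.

2.79

0.1916 = 0.3086 − 0.04193 × ρ
ρ = (0.3086 − 0.1916) / 0.04193 = 2.79 g/cm³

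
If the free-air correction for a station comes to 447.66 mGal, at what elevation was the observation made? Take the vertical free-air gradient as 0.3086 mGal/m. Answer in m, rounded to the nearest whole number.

1451

h = 447.66 / 0.3086 = 1450.62 m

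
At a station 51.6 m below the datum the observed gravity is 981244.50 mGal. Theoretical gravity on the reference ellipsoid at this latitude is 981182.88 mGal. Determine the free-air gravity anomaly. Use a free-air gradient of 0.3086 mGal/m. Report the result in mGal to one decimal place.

45.7

Free-air correction = 0.3086 × -51.6 = -15.92 mGal
Free-air anomaly = 981244.50 − 981182.88 + (-15.92) = 45.70 mGal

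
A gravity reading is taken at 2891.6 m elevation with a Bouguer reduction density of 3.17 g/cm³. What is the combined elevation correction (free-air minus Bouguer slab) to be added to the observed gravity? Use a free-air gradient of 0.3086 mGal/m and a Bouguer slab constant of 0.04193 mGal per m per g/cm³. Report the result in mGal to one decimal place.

508.0

Combined gradient = 0.3086 − 0.04193 × 3.17 = 0.1756819 mGal/m
Combined elevation correction = 0.1756819 × 2891.6 = 508.0 mGal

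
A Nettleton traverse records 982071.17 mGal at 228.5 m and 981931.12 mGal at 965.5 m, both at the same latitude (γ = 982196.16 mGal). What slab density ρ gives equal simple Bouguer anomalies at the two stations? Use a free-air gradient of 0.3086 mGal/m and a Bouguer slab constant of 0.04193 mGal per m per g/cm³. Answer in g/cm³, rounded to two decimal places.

Δg_obs = 981931.12 − 982071.17 = -140.05 mGal over Δh = 965.5 − 228.5 = 737.0 m
Equal Bouguer anomalies ⇒ Δg_obs + (0.3086 − 0.04193ρ)·Δh = 0
0.3086 − 0.04193ρ = −Δg_obs/Δh = 0.19003
ρ = (0.3086 − 0.19003) / 0.04193 = 2.83 g/cm³

2.83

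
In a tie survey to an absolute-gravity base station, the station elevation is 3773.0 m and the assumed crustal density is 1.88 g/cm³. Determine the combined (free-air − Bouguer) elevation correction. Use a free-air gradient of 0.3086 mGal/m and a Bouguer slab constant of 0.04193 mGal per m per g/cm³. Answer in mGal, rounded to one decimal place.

Combined gradient = 0.3086 − 0.04193 × 1.88 = 0.2297716 mGal/m
Combined elevation correction = 0.2297716 × 3773.0 = 866.9 mGal

866.9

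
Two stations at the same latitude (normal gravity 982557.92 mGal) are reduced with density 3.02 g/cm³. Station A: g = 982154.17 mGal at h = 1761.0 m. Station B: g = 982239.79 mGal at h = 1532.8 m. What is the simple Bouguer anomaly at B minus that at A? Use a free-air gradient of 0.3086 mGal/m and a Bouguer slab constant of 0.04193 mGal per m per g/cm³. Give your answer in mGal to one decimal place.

Δg_SB(A) = 982154.17 − 982557.92 + 0.3086×1761.0 − 0.04193×3.02×1761.0 = -83.30 mGal
Δg_SB(B) = 982239.79 − 982557.92 + 0.3086×1532.8 − 0.04193×3.02×1532.8 = -39.20 mGal
Difference = -39.20 − (-83.30) = 44.10 mGal

44.1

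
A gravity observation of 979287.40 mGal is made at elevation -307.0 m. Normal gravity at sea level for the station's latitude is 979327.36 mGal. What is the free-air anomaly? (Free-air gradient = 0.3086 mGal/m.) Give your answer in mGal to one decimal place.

-134.7

Free-air correction = 0.3086 × -307.0 = -94.74 mGal
Free-air anomaly = 979287.40 − 979327.36 + (-94.74) = -134.70 mGal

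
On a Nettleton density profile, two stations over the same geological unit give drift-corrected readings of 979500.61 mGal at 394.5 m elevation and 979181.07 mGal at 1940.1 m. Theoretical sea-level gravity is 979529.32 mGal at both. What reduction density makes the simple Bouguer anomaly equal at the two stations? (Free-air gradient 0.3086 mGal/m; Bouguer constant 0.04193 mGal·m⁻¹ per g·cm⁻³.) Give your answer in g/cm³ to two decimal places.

2.43

Δg_obs = 979181.07 − 979500.61 = -319.54 mGal over Δh = 1940.1 − 394.5 = 1545.6 m
Equal Bouguer anomalies ⇒ Δg_obs + (0.3086 − 0.04193ρ)·Δh = 0
0.3086 − 0.04193ρ = −Δg_obs/Δh = 0.20674
ρ = (0.3086 − 0.20674) / 0.04193 = 2.43 g/cm³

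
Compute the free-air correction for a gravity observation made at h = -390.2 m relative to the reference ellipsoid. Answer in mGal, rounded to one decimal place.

-120.4

Free-air correction = 0.3086 × -390.2 = -120.4 mGal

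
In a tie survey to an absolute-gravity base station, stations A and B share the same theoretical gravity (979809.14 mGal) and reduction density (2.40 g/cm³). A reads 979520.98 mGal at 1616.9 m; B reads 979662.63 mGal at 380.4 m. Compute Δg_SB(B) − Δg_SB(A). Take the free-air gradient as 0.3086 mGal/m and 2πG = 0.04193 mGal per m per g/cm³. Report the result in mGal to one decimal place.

-115.5

Δg_SB(A) = 979520.98 − 979809.14 + 0.3086×1616.9 − 0.04193×2.40×1616.9 = 48.10 mGal
Δg_SB(B) = 979662.63 − 979809.14 + 0.3086×380.4 − 0.04193×2.40×380.4 = -67.40 mGal
Difference = -67.40 − (48.10) = -115.50 mGal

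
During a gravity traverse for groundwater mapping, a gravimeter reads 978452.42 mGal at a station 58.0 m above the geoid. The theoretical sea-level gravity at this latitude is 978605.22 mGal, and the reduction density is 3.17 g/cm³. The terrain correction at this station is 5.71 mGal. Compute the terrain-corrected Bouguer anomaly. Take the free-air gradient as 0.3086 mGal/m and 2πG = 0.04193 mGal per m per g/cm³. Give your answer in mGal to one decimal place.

Free-air correction = 0.3086 × 58.0 = 17.90 mGal
Free-air anomaly = 978452.42 − 978605.22 + (17.90) = -134.90 mGal
Bouguer slab correction = 0.04193 × 3.17 × 58.0 = 7.71 mGal
Simple Bouguer anomaly = -134.90 − (7.71) = -142.61 mGal
Complete Bouguer anomaly = -142.61 + 5.71 = -136.90 mGal

-136.9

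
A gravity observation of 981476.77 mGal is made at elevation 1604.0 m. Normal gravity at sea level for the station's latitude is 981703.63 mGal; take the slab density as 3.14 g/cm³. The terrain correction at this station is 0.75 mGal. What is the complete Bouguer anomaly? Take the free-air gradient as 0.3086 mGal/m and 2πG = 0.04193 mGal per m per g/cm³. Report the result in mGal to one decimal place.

57.7

Free-air correction = 0.3086 × 1604.0 = 494.99 mGal
Free-air anomaly = 981476.77 − 981703.63 + (494.99) = 268.13 mGal
Bouguer slab correction = 0.04193 × 3.14 × 1604.0 = 211.18 mGal
Simple Bouguer anomaly = 268.13 − (211.18) = 56.95 mGal
Complete Bouguer anomaly = 56.95 + 0.75 = 57.70 mGal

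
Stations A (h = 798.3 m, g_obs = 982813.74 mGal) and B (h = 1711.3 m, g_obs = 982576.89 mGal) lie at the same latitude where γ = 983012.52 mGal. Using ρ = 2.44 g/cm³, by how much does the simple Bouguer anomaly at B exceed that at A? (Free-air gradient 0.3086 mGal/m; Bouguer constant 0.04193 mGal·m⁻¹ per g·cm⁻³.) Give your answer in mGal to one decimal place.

-48.5

Δg_SB(A) = 982813.74 − 983012.52 + 0.3086×798.3 − 0.04193×2.44×798.3 = -34.10 mGal
Δg_SB(B) = 982576.89 − 983012.52 + 0.3086×1711.3 − 0.04193×2.44×1711.3 = -82.60 mGal
Difference = -82.60 − (-34.10) = -48.50 mGal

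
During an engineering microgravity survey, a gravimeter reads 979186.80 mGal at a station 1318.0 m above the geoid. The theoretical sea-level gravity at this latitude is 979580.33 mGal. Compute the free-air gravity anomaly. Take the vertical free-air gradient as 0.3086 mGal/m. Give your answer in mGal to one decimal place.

Free-air correction = 0.3086 × 1318.0 = 406.73 mGal
Free-air anomaly = 979186.80 − 979580.33 + (406.73) = 13.20 mGal

13.2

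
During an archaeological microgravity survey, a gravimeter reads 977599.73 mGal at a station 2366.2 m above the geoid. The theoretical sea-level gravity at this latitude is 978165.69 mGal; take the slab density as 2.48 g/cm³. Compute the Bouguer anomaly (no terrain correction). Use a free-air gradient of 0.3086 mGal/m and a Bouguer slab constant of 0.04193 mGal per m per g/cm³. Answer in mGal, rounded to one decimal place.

Free-air correction = 0.3086 × 2366.2 = 730.21 mGal
Free-air anomaly = 977599.73 − 978165.69 + (730.21) = 164.25 mGal
Bouguer slab correction = 0.04193 × 2.48 × 2366.2 = 246.05 mGal
Simple Bouguer anomaly = 164.25 − (246.05) = -81.80 mGal

-81.8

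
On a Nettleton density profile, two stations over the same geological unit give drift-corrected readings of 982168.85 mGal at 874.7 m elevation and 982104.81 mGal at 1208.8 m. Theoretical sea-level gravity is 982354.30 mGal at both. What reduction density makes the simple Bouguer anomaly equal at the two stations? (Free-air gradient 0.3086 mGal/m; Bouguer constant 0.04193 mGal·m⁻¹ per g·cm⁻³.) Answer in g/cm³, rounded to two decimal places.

2.79

Δg_obs = 982104.81 − 982168.85 = -64.04 mGal over Δh = 1208.8 − 874.7 = 334.1 m
Equal Bouguer anomalies ⇒ Δg_obs + (0.3086 − 0.04193ρ)·Δh = 0
0.3086 − 0.04193ρ = −Δg_obs/Δh = 0.19168
ρ = (0.3086 − 0.19168) / 0.04193 = 2.79 g/cm³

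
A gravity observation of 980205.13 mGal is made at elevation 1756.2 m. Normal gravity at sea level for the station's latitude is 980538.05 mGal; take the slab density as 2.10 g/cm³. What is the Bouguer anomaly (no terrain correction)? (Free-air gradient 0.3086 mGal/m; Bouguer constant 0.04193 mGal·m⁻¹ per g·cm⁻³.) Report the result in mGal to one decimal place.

54.4

Free-air correction = 0.3086 × 1756.2 = 541.96 mGal
Free-air anomaly = 980205.13 − 980538.05 + (541.96) = 209.04 mGal
Bouguer slab correction = 0.04193 × 2.10 × 1756.2 = 154.64 mGal
Simple Bouguer anomaly = 209.04 − (154.64) = 54.40 mGal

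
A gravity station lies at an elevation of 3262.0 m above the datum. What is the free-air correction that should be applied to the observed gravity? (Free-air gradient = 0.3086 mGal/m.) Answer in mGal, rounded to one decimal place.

Free-air correction = 0.3086 × 3262.0 = 1006.7 mGal

1006.7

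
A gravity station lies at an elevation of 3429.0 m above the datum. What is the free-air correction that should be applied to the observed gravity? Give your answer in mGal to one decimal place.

Free-air correction = 0.3086 × 3429.0 = 1058.2 mGal

1058.2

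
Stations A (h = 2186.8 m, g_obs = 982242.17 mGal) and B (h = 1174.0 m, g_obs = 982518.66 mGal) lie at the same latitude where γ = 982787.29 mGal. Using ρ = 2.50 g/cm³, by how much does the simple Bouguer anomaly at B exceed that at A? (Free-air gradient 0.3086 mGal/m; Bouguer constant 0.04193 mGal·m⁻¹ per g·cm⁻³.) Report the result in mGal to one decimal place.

Δg_SB(A) = 982242.17 − 982787.29 + 0.3086×2186.8 − 0.04193×2.50×2186.8 = -99.50 mGal
Δg_SB(B) = 982518.66 − 982787.29 + 0.3086×1174.0 − 0.04193×2.50×1174.0 = -29.40 mGal
Difference = -29.40 − (-99.50) = 70.10 mGal

70.1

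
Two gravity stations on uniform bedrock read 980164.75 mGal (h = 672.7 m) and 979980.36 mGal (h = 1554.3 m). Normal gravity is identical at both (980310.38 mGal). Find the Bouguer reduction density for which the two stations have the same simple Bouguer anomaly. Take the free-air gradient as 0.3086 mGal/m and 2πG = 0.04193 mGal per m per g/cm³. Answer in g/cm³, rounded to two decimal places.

Δg_obs = 979980.36 − 980164.75 = -184.39 mGal over Δh = 1554.3 − 672.7 = 881.6 m
Equal Bouguer anomalies ⇒ Δg_obs + (0.3086 − 0.04193ρ)·Δh = 0
0.3086 − 0.04193ρ = −Δg_obs/Δh = 0.20915
ρ = (0.3086 − 0.20915) / 0.04193 = 2.37 g/cm³

2.37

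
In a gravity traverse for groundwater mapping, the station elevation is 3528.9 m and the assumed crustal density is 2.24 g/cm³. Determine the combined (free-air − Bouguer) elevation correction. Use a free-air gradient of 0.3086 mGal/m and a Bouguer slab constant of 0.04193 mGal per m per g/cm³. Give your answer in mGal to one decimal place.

757.6

Combined gradient = 0.3086 − 0.04193 × 2.24 = 0.2146768 mGal/m
Combined elevation correction = 0.2146768 × 3528.9 = 757.6 mGal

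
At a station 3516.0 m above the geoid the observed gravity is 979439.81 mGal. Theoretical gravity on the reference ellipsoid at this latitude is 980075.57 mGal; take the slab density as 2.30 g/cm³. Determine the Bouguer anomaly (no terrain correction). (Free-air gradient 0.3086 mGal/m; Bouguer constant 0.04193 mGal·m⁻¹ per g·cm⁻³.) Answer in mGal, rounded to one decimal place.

Free-air correction = 0.3086 × 3516.0 = 1085.04 mGal
Free-air anomaly = 979439.81 − 980075.57 + (1085.04) = 449.28 mGal
Bouguer slab correction = 0.04193 × 2.30 × 3516.0 = 339.08 mGal
Simple Bouguer anomaly = 449.28 − (339.08) = 110.20 mGal

110.2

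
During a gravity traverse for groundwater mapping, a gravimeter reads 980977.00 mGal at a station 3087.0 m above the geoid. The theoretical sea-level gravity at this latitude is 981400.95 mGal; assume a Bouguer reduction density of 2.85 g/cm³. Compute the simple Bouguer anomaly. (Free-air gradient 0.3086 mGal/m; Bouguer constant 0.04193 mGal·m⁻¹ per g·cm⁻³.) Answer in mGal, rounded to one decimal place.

Free-air correction = 0.3086 × 3087.0 = 952.65 mGal
Free-air anomaly = 980977.00 − 981400.95 + (952.65) = 528.70 mGal
Bouguer slab correction = 0.04193 × 2.85 × 3087.0 = 368.90 mGal
Simple Bouguer anomaly = 528.70 − (368.90) = 159.80 mGal

159.8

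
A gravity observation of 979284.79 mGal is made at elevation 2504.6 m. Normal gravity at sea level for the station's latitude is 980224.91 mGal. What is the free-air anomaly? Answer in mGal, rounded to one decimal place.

-167.2

Free-air correction = 0.3086 × 2504.6 = 772.92 mGal
Free-air anomaly = 979284.79 − 980224.91 + (772.92) = -167.20 mGal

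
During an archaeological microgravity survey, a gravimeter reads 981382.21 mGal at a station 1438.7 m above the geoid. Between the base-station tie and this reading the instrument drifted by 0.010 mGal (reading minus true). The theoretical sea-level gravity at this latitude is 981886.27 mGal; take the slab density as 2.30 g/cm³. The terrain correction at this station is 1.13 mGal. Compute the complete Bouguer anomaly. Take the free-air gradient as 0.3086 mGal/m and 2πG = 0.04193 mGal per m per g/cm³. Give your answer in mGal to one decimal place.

-197.7

Drift-corrected reading = 981382.21 − (0.010) = 981382.200 mGal
Free-air correction = 0.3086 × 1438.7 = 443.98 mGal
Free-air anomaly = 981382.200 − 981886.27 + (443.98) = -60.090 mGal
Bouguer slab correction = 0.04193 × 2.30 × 1438.7 = 138.75 mGal
Simple Bouguer anomaly = -60.090 − (138.75) = -198.840 mGal
Complete Bouguer anomaly = -198.840 + 1.13 = -197.710 mGal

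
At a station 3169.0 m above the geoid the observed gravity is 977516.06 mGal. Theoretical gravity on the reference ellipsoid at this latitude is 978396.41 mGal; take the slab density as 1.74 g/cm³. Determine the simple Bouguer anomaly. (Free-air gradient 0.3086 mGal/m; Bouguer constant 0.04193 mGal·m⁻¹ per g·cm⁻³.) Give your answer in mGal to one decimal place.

Free-air correction = 0.3086 × 3169.0 = 977.95 mGal
Free-air anomaly = 977516.06 − 978396.41 + (977.95) = 97.60 mGal
Bouguer slab correction = 0.04193 × 1.74 × 3169.0 = 231.20 mGal
Simple Bouguer anomaly = 97.60 − (231.20) = -133.60 mGal

-133.6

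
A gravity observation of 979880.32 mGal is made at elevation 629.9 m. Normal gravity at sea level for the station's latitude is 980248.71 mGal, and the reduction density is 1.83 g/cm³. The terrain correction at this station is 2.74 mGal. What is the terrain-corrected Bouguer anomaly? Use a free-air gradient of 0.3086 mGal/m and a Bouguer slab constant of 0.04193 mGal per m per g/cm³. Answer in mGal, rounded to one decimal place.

-219.6

Free-air correction = 0.3086 × 629.9 = 194.39 mGal
Free-air anomaly = 979880.32 − 980248.71 + (194.39) = -174.00 mGal
Bouguer slab correction = 0.04193 × 1.83 × 629.9 = 48.33 mGal
Simple Bouguer anomaly = -174.00 − (48.33) = -222.33 mGal
Complete Bouguer anomaly = -222.33 + 2.74 = -219.59 mGal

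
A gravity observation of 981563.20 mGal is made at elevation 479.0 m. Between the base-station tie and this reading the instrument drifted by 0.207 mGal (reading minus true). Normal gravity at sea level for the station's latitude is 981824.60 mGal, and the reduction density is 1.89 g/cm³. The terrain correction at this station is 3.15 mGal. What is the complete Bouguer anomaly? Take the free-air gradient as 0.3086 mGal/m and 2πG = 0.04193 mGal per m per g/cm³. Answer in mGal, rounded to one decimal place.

-148.6

Drift-corrected reading = 981563.20 − (0.207) = 981562.993 mGal
Free-air correction = 0.3086 × 479.0 = 147.82 mGal
Free-air anomaly = 981562.993 − 981824.60 + (147.82) = -113.787 mGal
Bouguer slab correction = 0.04193 × 1.89 × 479.0 = 37.96 mGal
Simple Bouguer anomaly = -113.787 − (37.96) = -151.747 mGal
Complete Bouguer anomaly = -151.747 + 3.15 = -148.597 mGal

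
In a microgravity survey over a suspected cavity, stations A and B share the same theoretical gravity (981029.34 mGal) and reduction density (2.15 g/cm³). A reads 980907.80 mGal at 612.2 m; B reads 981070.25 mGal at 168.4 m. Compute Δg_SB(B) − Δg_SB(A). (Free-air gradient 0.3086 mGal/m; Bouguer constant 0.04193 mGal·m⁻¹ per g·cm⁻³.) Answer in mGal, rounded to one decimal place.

65.5

Δg_SB(A) = 980907.80 − 981029.34 + 0.3086×612.2 − 0.04193×2.15×612.2 = 12.20 mGal
Δg_SB(B) = 981070.25 − 981029.34 + 0.3086×168.4 − 0.04193×2.15×168.4 = 77.70 mGal
Difference = 77.70 − (12.20) = 65.50 mGal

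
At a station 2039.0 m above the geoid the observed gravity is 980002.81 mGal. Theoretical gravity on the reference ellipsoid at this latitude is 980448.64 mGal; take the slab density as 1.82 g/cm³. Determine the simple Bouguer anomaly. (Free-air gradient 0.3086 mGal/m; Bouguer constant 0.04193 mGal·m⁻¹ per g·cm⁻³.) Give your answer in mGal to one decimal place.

27.8

Free-air correction = 0.3086 × 2039.0 = 629.24 mGal
Free-air anomaly = 980002.81 − 980448.64 + (629.24) = 183.41 mGal
Bouguer slab correction = 0.04193 × 1.82 × 2039.0 = 155.60 mGal
Simple Bouguer anomaly = 183.41 − (155.60) = 27.81 mGal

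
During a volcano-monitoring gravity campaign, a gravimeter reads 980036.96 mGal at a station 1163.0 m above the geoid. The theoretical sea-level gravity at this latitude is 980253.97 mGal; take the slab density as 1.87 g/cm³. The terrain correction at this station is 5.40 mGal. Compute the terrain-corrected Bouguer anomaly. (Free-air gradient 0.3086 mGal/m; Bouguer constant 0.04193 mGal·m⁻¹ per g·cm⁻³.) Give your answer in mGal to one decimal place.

Free-air correction = 0.3086 × 1163.0 = 358.90 mGal
Free-air anomaly = 980036.96 − 980253.97 + (358.90) = 141.89 mGal
Bouguer slab correction = 0.04193 × 1.87 × 1163.0 = 91.19 mGal
Simple Bouguer anomaly = 141.89 − (91.19) = 50.70 mGal
Complete Bouguer anomaly = 50.70 + 5.40 = 56.10 mGal

56.1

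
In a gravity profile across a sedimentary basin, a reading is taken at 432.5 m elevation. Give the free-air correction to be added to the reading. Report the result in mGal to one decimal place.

Free-air correction = 0.3086 × 432.5 = 133.5 mGal

133.5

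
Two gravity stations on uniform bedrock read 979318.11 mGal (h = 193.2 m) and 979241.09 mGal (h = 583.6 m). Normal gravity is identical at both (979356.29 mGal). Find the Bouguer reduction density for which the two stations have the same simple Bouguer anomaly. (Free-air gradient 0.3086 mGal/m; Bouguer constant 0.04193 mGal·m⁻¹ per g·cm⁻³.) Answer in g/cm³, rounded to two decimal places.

Δg_obs = 979241.09 − 979318.11 = -77.02 mGal over Δh = 583.6 − 193.2 = 390.4 m
Equal Bouguer anomalies ⇒ Δg_obs + (0.3086 − 0.04193ρ)·Δh = 0
0.3086 − 0.04193ρ = −Δg_obs/Δh = 0.19728
ρ = (0.3086 − 0.19728) / 0.04193 = 2.65 g/cm³

2.65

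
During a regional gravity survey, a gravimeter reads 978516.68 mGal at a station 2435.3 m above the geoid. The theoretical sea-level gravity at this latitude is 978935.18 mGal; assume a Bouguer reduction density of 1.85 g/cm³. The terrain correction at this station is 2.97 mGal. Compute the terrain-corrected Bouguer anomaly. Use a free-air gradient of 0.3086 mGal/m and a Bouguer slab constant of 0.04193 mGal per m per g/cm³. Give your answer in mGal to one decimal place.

Free-air correction = 0.3086 × 2435.3 = 751.53 mGal
Free-air anomaly = 978516.68 − 978935.18 + (751.53) = 333.03 mGal
Bouguer slab correction = 0.04193 × 1.85 × 2435.3 = 188.91 mGal
Simple Bouguer anomaly = 333.03 − (188.91) = 144.12 mGal
Complete Bouguer anomaly = 144.12 + 2.97 = 147.09 mGal

147.1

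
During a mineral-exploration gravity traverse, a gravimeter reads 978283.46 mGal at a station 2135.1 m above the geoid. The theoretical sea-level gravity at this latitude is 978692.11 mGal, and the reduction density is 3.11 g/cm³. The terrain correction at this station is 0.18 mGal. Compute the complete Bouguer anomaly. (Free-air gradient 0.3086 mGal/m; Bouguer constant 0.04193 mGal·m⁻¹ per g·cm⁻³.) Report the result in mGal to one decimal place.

-28.0

Free-air correction = 0.3086 × 2135.1 = 658.89 mGal
Free-air anomaly = 978283.46 − 978692.11 + (658.89) = 250.24 mGal
Bouguer slab correction = 0.04193 × 3.11 × 2135.1 = 278.42 mGal
Simple Bouguer anomaly = 250.24 − (278.42) = -28.18 mGal
Complete Bouguer anomaly = -28.18 + 0.18 = -28.00 mGal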